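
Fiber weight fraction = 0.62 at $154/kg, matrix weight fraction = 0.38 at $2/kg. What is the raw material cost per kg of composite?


Cost = cost_f*Wf + cost_m*Wm = 154*0.62 + 2*0.38 = $96.24/kg

$96.24/kg


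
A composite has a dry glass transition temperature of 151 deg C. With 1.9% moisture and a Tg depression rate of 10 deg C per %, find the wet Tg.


Tg_wet = Tg_dry - k*moisture = 151 - 10*1.9 = 132.0 deg C

132.0 deg C


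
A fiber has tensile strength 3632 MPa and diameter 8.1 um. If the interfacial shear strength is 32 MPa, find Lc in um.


Lc = sigma_f * d / (2 * tau_i) = 3632 * 8.1 / (2 * 32) = 459.7 um

459.7 um


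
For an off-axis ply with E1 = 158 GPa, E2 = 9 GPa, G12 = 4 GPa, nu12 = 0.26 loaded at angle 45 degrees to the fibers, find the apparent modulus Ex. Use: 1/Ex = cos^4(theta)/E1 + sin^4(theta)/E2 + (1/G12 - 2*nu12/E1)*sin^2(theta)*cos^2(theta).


cos^4(45) = 0.25, sin^4(45) = 0.25, sin^2(45)*cos^2(45) = 0.25
1/G12 - 2*nu12/E1 = 1/4 - 2*0.26/158 = 0.246709 GPa^-1
1/Ex = 0.25/158 + 0.25/9 + 0.246709*0.25 = 0.0910373 GPa^-1
Ex = 10.98 GPa

10.98 GPa


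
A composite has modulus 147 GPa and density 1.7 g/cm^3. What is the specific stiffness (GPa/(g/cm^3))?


Specific stiffness = E/rho = 147/1.7 = 86.5 GPa/(g/cm^3)

86.5 GPa/(g/cm^3)


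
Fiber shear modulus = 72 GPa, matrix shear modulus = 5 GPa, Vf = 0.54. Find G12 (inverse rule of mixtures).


1/G12 = Vf/Gf + (1-Vf)/Gm = 0.54/72 + 0.46/5
G12 = 10.05 GPa

10.05 GPa


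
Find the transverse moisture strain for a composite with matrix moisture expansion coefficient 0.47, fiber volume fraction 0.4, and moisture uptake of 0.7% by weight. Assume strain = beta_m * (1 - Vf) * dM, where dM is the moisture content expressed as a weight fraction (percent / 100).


dM = 0.7/100 = 0.007
strain = beta_m * (1-Vf) * dM = 0.47 * 0.6 * 0.007 = 0.001974

0.001974


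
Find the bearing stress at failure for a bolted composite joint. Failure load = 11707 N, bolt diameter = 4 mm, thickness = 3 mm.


sigma_br = F/(d*h) = 11707/(4*3) = 975.6 MPa

975.6 MPa


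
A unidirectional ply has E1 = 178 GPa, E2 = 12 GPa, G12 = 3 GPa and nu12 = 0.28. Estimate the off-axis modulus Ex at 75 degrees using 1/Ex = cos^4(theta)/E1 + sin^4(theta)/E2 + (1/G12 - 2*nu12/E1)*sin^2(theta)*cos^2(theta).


cos^4(75) = 0.004487, sin^4(75) = 0.870513, sin^2(75)*cos^2(75) = 0.0625
1/G12 - 2*nu12/E1 = 1/3 - 2*0.28/178 = 0.330187 GPa^-1
1/Ex = 0.004487/178 + 0.870513/12 + 0.330187*0.0625 = 0.0932046 GPa^-1
Ex = 10.73 GPa

10.73 GPa


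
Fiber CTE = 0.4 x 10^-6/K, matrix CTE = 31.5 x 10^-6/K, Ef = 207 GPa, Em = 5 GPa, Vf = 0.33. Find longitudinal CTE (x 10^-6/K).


E1 = Ef*Vf + Em*(1-Vf) = 71.66
alpha_1 = (alpha_f*Ef*Vf + alpha_m*Em*(1-Vf))/E1 = 1.85 x 10^-6/K

1.85 x 10^-6/K


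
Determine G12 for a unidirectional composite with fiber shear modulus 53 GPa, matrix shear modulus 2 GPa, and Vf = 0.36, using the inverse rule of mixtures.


1/G12 = Vf/Gf + (1-Vf)/Gm = 0.36/53 + 0.64/2
G12 = 3.06 GPa

3.06 GPa


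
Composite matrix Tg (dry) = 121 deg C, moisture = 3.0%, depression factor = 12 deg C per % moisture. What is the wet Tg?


Tg_wet = Tg_dry - k*moisture = 121 - 12*3.0 = 85.0 deg C

85.0 deg C


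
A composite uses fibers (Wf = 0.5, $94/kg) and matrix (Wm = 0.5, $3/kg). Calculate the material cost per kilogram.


Cost = cost_f*Wf + cost_m*Wm = 94*0.5 + 3*0.5 = $48.5/kg

$48.5/kg


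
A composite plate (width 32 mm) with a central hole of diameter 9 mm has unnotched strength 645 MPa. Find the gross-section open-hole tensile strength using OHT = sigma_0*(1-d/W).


OHT = sigma_0*(1-d/W) = 645*(1-9/32) = 463.6 MPa

463.6 MPa


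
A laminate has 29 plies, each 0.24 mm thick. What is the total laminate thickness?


h = n * t_ply = 29 * 0.24 = 6.96 mm

6.96 mm


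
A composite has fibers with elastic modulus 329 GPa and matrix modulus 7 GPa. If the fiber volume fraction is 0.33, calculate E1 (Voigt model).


E1 = Ef*Vf + Em*(1-Vf) = 329*0.33 + 7*0.67 = 113.26 GPa

113.26 GPa


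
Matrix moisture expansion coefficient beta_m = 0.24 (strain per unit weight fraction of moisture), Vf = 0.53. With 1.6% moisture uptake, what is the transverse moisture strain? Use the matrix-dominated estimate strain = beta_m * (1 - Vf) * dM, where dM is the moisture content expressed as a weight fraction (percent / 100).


dM = 1.6/100 = 0.016
strain = beta_m * (1-Vf) * dM = 0.24 * 0.47 * 0.016 = 0.0018048

0.0018048


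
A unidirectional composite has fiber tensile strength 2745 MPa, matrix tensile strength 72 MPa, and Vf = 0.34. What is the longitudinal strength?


sigma_1 = sigma_f*Vf + sigma_m*(1-Vf) = 2745*0.34 + 72*0.66 = 980.8 MPa

980.8 MPa


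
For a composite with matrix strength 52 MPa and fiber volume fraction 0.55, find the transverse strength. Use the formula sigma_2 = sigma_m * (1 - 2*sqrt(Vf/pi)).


factor = 1 - 2*sqrt(0.55/pi) = 0.1632
sigma_2 = 52 * 0.1632 = 8.48 MPa

8.48 MPa


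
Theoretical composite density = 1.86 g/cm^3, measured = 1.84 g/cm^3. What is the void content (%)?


Void% = (rho_theo - rho_actual)/rho_theo * 100 = (1.86 - 1.84)/1.86 * 100 = 1.08%

1.08%


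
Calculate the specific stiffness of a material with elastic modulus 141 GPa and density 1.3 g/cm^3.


Specific stiffness = E/rho = 141/1.3 = 108.5 GPa/(g/cm^3)

108.5 GPa/(g/cm^3)


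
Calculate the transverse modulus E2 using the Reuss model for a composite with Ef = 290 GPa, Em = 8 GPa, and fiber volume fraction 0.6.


1/E2 = Vf/Ef + (1-Vf)/Em = 0.6/290 + 0.4/8
E2 = 19.21 GPa

19.21 GPa


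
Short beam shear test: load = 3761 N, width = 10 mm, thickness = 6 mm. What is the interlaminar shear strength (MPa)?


ILSS = 3F/(4bh) = 3*3761/(4*10*6) = 47.01 MPa

47.01 MPa


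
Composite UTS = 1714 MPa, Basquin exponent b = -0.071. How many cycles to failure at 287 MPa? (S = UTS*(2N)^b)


N = 0.5 * (S/UTS)^(1/b) = 0.5 * (287/1714)^(1/-0.071) = 4.2694e+10 cycles

4.2694e+10 cycles


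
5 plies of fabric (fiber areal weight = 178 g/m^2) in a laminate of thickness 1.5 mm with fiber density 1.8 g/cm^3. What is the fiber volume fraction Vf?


Vf = n * FAW / (rho_f * h * 1000) = 5 * 178 / (1.8 * 1.5 * 1000) = 0.3296

0.3296


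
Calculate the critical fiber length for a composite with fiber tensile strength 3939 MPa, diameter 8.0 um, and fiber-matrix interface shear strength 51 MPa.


Lc = sigma_f * d / (2 * tau_i) = 3939 * 8.0 / (2 * 51) = 308.9 um

308.9 um


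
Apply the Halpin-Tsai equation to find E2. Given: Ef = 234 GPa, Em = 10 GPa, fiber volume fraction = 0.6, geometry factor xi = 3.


eta = (Ef/Em - 1)/(Ef/Em + xi) = (23.4 - 1)/(23.4 + 3) = 0.8485
E2 = Em*(1+xi*eta*Vf)/(1-eta*Vf) = 51.48 GPa

51.48 GPa


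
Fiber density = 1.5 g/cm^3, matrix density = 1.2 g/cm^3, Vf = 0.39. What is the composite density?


rho_c = rho_f*Vf + rho_m*(1-Vf) = 1.5*0.39 + 1.2*0.61 = 1.317 g/cm^3

1.317 g/cm^3


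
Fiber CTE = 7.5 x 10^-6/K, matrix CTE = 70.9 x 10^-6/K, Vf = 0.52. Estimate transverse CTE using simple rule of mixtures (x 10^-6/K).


alpha_2 = alpha_f*Vf + alpha_m*(1-Vf) = 7.5*0.52 + 70.9*0.48 = 37.9 x 10^-6/K

37.9 x 10^-6/K


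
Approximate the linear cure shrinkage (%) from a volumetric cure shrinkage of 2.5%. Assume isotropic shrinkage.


Linear shrinkage ≈ vol_shrink/3 = 2.5/3 = 0.833%

0.833%


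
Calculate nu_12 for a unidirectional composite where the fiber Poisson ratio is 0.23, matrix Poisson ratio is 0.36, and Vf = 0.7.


nu_12 = nu_f*Vf + nu_m*(1-Vf) = 0.23*0.7 + 0.36*0.3 = 0.269

0.269


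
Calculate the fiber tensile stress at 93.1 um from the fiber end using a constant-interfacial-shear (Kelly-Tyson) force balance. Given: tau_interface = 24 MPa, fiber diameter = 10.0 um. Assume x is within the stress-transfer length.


Force balance: sigma_f * (pi*d^2/4) = tau * (pi*d) * x  ->  sigma_f = 4 * tau * x / d
sigma_f = 4 * 24 * 93.1 / 10.0 = 893.8 MPa

893.8 MPa


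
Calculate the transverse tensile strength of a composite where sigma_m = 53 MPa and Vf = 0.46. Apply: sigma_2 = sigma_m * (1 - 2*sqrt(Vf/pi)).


factor = 1 - 2*sqrt(0.46/pi) = 0.2347
sigma_2 = 53 * 0.2347 = 12.44 MPa

12.44 MPa


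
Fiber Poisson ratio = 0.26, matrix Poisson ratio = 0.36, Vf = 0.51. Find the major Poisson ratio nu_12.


nu_12 = nu_f*Vf + nu_m*(1-Vf) = 0.26*0.51 + 0.36*0.49 = 0.309

0.309


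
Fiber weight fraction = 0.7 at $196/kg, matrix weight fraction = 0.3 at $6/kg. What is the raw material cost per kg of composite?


Cost = cost_f*Wf + cost_m*Wm = 196*0.7 + 6*0.3 = $139.0/kg

$139.0/kg


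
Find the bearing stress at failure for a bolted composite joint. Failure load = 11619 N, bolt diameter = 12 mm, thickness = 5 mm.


sigma_br = F/(d*h) = 11619/(12*5) = 193.7 MPa

193.7 MPa


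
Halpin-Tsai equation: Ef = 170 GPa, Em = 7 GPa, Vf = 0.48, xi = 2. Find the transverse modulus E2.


eta = (Ef/Em - 1)/(Ef/Em + xi) = (24.2857 - 1)/(24.2857 + 2) = 0.8859
E2 = Em*(1+xi*eta*Vf)/(1-eta*Vf) = 22.54 GPa

22.54 GPa


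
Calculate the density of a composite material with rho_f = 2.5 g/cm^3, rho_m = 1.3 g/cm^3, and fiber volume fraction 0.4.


rho_c = rho_f*Vf + rho_m*(1-Vf) = 2.5*0.4 + 1.3*0.6 = 1.78 g/cm^3

1.78 g/cm^3


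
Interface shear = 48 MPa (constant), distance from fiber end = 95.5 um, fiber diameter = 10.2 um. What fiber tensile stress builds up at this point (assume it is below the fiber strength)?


Force balance: sigma_f * (pi*d^2/4) = tau * (pi*d) * x  ->  sigma_f = 4 * tau * x / d
sigma_f = 4 * 48 * 95.5 / 10.2 = 1797.6 MPa

1797.6 MPa


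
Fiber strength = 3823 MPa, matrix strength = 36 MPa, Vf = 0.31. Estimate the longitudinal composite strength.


sigma_1 = sigma_f*Vf + sigma_m*(1-Vf) = 3823*0.31 + 36*0.69 = 1210.0 MPa

1210.0 MPa


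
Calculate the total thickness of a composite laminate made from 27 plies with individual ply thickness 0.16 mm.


h = n * t_ply = 27 * 0.16 = 4.32 mm

4.32 mm


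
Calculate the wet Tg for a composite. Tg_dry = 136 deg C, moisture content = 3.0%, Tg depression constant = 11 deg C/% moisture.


Tg_wet = Tg_dry - k*moisture = 136 - 11*3.0 = 103.0 deg C

103.0 deg C


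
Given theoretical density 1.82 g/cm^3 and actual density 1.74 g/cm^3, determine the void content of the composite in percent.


Void% = (rho_theo - rho_actual)/rho_theo * 100 = (1.82 - 1.74)/1.82 * 100 = 4.4%

4.4%


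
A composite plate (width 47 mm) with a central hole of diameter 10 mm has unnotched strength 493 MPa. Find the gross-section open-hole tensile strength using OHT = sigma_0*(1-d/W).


OHT = sigma_0*(1-d/W) = 493*(1-10/47) = 388.1 MPa

388.1 MPa


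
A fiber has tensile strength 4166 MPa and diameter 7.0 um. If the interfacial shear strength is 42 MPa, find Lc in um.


Lc = sigma_f * d / (2 * tau_i) = 4166 * 7.0 / (2 * 42) = 347.2 um

347.2 um


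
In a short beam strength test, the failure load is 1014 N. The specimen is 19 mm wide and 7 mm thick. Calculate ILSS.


ILSS = 3F/(4bh) = 3*1014/(4*19*7) = 5.72 MPa

5.72 MPa


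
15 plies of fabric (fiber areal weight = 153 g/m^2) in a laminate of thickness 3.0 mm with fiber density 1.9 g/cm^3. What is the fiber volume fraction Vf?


Vf = n * FAW / (rho_f * h * 1000) = 15 * 153 / (1.9 * 3.0 * 1000) = 0.4026

0.4026


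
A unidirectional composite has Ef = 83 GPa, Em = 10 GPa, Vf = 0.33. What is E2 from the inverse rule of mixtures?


1/E2 = Vf/Ef + (1-Vf)/Em = 0.33/83 + 0.67/10
E2 = 14.09 GPa

14.09 GPa


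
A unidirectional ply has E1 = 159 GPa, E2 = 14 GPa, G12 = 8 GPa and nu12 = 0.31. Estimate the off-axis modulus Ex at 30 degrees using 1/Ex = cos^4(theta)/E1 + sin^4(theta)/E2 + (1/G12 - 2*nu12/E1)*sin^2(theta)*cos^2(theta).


cos^4(30) = 0.5625, sin^4(30) = 0.0625, sin^2(30)*cos^2(30) = 0.1875
1/G12 - 2*nu12/E1 = 1/8 - 2*0.31/159 = 0.121101 GPa^-1
1/Ex = 0.5625/159 + 0.0625/14 + 0.121101*0.1875 = 0.0307084 GPa^-1
Ex = 32.56 GPa

32.56 GPa


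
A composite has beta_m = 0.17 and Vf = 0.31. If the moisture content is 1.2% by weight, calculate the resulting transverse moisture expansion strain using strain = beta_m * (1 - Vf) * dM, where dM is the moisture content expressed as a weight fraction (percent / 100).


dM = 1.2/100 = 0.012
strain = beta_m * (1-Vf) * dM = 0.17 * 0.69 * 0.012 = 0.0014076

0.0014076


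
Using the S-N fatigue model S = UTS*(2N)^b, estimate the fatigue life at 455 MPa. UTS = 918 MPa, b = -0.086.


N = 0.5 * (S/UTS)^(1/b) = 0.5 * (455/918)^(1/-0.086) = 1751.9424 cycles

1751.9424 cycles


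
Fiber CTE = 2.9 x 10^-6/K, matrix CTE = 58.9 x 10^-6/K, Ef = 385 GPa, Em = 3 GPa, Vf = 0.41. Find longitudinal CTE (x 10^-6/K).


E1 = Ef*Vf + Em*(1-Vf) = 159.62
alpha_1 = (alpha_f*Ef*Vf + alpha_m*Em*(1-Vf))/E1 = 3.52 x 10^-6/K

3.52 x 10^-6/K


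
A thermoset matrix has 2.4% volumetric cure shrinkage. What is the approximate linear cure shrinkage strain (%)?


Linear shrinkage ≈ vol_shrink/3 = 2.4/3 = 0.8%

0.8%


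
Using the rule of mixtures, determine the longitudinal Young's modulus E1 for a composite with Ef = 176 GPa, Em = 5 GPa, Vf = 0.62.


E1 = Ef*Vf + Em*(1-Vf) = 176*0.62 + 5*0.38 = 111.02 GPa

111.02 GPa


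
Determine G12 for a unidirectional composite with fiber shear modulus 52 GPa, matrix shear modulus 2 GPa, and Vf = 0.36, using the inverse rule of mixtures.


1/G12 = Vf/Gf + (1-Vf)/Gm = 0.36/52 + 0.64/2
G12 = 3.06 GPa

3.06 GPa


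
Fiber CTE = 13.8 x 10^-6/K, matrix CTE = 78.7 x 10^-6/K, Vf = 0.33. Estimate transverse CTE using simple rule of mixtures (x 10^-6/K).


alpha_2 = alpha_f*Vf + alpha_m*(1-Vf) = 13.8*0.33 + 78.7*0.67 = 57.3 x 10^-6/K

57.3 x 10^-6/K


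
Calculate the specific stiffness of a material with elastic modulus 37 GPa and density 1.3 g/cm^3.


Specific stiffness = E/rho = 37/1.3 = 28.5 GPa/(g/cm^3)

28.5 GPa/(g/cm^3)


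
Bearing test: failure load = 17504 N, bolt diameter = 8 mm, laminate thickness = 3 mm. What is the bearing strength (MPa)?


sigma_br = F/(d*h) = 17504/(8*3) = 729.3 MPa

729.3 MPa


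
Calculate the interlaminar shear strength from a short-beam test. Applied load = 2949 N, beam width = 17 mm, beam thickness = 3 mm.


ILSS = 3F/(4bh) = 3*2949/(4*17*3) = 43.37 MPa

43.37 MPa


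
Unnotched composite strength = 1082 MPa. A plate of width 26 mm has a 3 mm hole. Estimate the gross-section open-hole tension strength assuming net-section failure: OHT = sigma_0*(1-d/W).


OHT = sigma_0*(1-d/W) = 1082*(1-3/26) = 957.2 MPa

957.2 MPa


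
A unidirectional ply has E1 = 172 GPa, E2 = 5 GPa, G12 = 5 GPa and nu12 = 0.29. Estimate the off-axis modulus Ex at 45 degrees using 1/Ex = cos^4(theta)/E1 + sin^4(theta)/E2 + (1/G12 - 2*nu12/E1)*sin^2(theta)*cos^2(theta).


cos^4(45) = 0.25, sin^4(45) = 0.25, sin^2(45)*cos^2(45) = 0.25
1/G12 - 2*nu12/E1 = 1/5 - 2*0.29/172 = 0.196628 GPa^-1
1/Ex = 0.25/172 + 0.25/5 + 0.196628*0.25 = 0.1006105 GPa^-1
Ex = 9.94 GPa

9.94 GPa


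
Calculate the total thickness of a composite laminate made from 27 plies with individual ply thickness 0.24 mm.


h = n * t_ply = 27 * 0.24 = 6.48 mm

6.48 mm


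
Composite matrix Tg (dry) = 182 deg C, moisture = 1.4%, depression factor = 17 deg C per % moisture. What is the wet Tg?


Tg_wet = Tg_dry - k*moisture = 182 - 17*1.4 = 158.2 deg C

158.2 deg C


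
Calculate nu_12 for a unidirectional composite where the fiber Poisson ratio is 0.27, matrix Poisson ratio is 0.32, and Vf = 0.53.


nu_12 = nu_f*Vf + nu_m*(1-Vf) = 0.27*0.53 + 0.32*0.47 = 0.2935

0.2935


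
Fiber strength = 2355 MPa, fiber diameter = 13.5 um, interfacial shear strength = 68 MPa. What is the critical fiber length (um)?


Lc = sigma_f * d / (2 * tau_i) = 2355 * 13.5 / (2 * 68) = 233.8 um

233.8 um


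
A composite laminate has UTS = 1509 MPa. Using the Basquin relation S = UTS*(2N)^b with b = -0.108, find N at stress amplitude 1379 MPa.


N = 0.5 * (S/UTS)^(1/b) = 0.5 * (1379/1509)^(1/-0.108) = 1.1514 cycles

1.1514 cycles


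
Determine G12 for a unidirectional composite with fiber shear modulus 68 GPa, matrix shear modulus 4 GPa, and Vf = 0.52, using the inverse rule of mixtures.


1/G12 = Vf/Gf + (1-Vf)/Gm = 0.52/68 + 0.48/4
G12 = 7.83 GPa

7.83 GPa


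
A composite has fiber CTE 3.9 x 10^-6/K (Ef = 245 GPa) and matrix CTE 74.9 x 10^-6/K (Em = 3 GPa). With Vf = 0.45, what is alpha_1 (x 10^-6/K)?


E1 = Ef*Vf + Em*(1-Vf) = 111.9
alpha_1 = (alpha_f*Ef*Vf + alpha_m*Em*(1-Vf))/E1 = 4.95 x 10^-6/K

4.95 x 10^-6/K


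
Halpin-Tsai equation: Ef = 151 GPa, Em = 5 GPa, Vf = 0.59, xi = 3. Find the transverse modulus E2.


eta = (Ef/Em - 1)/(Ef/Em + xi) = (30.2 - 1)/(30.2 + 3) = 0.8795
E2 = Em*(1+xi*eta*Vf)/(1-eta*Vf) = 26.57 GPa

26.57 GPa


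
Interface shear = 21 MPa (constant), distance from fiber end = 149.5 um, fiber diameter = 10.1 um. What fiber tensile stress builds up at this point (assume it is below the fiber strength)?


Force balance: sigma_f * (pi*d^2/4) = tau * (pi*d) * x  ->  sigma_f = 4 * tau * x / d
sigma_f = 4 * 21 * 149.5 / 10.1 = 1243.4 MPa

1243.4 MPa


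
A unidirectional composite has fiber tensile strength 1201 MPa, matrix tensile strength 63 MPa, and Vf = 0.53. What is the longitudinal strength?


sigma_1 = sigma_f*Vf + sigma_m*(1-Vf) = 1201*0.53 + 63*0.47 = 666.1 MPa

666.1 MPa


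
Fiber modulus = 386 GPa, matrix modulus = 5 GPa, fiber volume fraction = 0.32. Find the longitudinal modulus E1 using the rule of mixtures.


E1 = Ef*Vf + Em*(1-Vf) = 386*0.32 + 5*0.68 = 126.92 GPa

126.92 GPa


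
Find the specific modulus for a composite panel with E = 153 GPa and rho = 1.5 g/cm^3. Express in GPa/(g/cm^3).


Specific stiffness = E/rho = 153/1.5 = 102.0 GPa/(g/cm^3)

102.0 GPa/(g/cm^3)


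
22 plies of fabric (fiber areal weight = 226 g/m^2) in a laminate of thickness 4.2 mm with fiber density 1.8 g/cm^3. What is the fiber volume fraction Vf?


Vf = n * FAW / (rho_f * h * 1000) = 22 * 226 / (1.8 * 4.2 * 1000) = 0.6577

0.6577


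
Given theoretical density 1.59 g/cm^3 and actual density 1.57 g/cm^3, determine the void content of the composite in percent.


Void% = (rho_theo - rho_actual)/rho_theo * 100 = (1.59 - 1.57)/1.59 * 100 = 1.26%

1.26%


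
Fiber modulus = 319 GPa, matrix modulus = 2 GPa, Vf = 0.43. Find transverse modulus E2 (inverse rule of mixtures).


1/E2 = Vf/Ef + (1-Vf)/Em = 0.43/319 + 0.57/2
E2 = 3.49 GPa

3.49 GPa


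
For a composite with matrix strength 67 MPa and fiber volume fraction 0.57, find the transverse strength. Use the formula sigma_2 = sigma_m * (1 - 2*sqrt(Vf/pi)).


factor = 1 - 2*sqrt(0.57/pi) = 0.1481
sigma_2 = 67 * 0.1481 = 9.92 MPa

9.92 MPa


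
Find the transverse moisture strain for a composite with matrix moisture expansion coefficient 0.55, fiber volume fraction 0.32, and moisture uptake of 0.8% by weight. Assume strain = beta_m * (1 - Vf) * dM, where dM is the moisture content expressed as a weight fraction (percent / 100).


dM = 0.8/100 = 0.008
strain = beta_m * (1-Vf) * dM = 0.55 * 0.68 * 0.008 = 0.002992

0.002992


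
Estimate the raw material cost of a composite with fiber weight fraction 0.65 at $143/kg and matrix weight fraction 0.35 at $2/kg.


Cost = cost_f*Wf + cost_m*Wm = 143*0.65 + 2*0.35 = $93.65/kg

$93.65/kg


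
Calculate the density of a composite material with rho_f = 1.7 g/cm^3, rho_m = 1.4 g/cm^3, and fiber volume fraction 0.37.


rho_c = rho_f*Vf + rho_m*(1-Vf) = 1.7*0.37 + 1.4*0.63 = 1.511 g/cm^3

1.511 g/cm^3


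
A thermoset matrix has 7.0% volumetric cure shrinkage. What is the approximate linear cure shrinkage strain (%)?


Linear shrinkage ≈ vol_shrink/3 = 7.0/3 = 2.333%

2.333%


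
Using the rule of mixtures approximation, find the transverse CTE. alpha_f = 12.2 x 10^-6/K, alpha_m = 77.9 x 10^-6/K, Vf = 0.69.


alpha_2 = alpha_f*Vf + alpha_m*(1-Vf) = 12.2*0.69 + 77.9*0.31 = 32.6 x 10^-6/K

32.6 x 10^-6/K


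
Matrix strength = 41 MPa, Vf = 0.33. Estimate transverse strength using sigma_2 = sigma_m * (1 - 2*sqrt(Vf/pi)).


factor = 1 - 2*sqrt(0.33/pi) = 0.3518
sigma_2 = 41 * 0.3518 = 14.42 MPa

14.42 MPa


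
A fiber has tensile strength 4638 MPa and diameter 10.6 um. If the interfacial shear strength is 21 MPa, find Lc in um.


Lc = sigma_f * d / (2 * tau_i) = 4638 * 10.6 / (2 * 21) = 1170.5 um

1170.5 um


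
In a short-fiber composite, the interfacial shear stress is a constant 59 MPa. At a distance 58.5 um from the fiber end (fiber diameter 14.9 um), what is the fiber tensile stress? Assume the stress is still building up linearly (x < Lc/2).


Force balance: sigma_f * (pi*d^2/4) = tau * (pi*d) * x  ->  sigma_f = 4 * tau * x / d
sigma_f = 4 * 59 * 58.5 / 14.9 = 926.6 MPa

926.6 MPa


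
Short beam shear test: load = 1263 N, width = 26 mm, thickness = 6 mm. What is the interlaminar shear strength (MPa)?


ILSS = 3F/(4bh) = 3*1263/(4*26*6) = 6.07 MPa

6.07 MPa


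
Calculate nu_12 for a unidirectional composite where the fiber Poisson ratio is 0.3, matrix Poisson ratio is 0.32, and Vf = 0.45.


nu_12 = nu_f*Vf + nu_m*(1-Vf) = 0.3*0.45 + 0.32*0.55 = 0.311

0.311


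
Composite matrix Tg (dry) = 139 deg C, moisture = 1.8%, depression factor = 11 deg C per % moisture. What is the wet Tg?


Tg_wet = Tg_dry - k*moisture = 139 - 11*1.8 = 119.2 deg C

119.2 deg C


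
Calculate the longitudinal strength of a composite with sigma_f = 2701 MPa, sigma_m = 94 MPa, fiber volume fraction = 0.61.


sigma_1 = sigma_f*Vf + sigma_m*(1-Vf) = 2701*0.61 + 94*0.39 = 1684.3 MPa

1684.3 MPa


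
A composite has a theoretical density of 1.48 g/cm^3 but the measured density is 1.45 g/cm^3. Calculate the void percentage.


Void% = (rho_theo - rho_actual)/rho_theo * 100 = (1.48 - 1.45)/1.48 * 100 = 2.03%

2.03%


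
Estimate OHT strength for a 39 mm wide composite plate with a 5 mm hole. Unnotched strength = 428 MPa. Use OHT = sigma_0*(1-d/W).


OHT = sigma_0*(1-d/W) = 428*(1-5/39) = 373.1 MPa

373.1 MPa


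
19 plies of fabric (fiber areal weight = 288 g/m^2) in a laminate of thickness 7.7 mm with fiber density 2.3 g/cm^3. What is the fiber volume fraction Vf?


Vf = n * FAW / (rho_f * h * 1000) = 19 * 288 / (2.3 * 7.7 * 1000) = 0.309

0.309


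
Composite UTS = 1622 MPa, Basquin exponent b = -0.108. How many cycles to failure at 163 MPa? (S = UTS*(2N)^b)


N = 0.5 * (S/UTS)^(1/b) = 0.5 * (163/1622)^(1/-0.108) = 8.6785e+08 cycles

8.6785e+08 cycles


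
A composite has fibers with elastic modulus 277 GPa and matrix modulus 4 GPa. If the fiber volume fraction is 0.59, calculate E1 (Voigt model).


E1 = Ef*Vf + Em*(1-Vf) = 277*0.59 + 4*0.41 = 165.07 GPa

165.07 GPa


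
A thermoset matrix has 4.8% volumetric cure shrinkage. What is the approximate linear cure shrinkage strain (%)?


Linear shrinkage ≈ vol_shrink/3 = 4.8/3 = 1.6%

1.6%


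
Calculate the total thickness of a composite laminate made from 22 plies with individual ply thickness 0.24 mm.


h = n * t_ply = 22 * 0.24 = 5.28 mm

5.28 mm


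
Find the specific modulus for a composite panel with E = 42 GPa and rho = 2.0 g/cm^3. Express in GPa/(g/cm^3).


Specific stiffness = E/rho = 42/2.0 = 21.0 GPa/(g/cm^3)

21.0 GPa/(g/cm^3)


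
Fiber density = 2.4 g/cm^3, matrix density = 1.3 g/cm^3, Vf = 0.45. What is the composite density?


rho_c = rho_f*Vf + rho_m*(1-Vf) = 2.4*0.45 + 1.3*0.55 = 1.795 g/cm^3

1.795 g/cm^3


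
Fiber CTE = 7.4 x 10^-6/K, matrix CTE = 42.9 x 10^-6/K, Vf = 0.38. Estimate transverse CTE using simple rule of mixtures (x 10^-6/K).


alpha_2 = alpha_f*Vf + alpha_m*(1-Vf) = 7.4*0.38 + 42.9*0.62 = 29.4 x 10^-6/K

29.4 x 10^-6/K


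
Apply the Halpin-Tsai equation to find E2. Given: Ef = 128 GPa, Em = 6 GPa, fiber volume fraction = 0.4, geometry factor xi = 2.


eta = (Ef/Em - 1)/(Ef/Em + xi) = (21.3333 - 1)/(21.3333 + 2) = 0.8714
E2 = Em*(1+xi*eta*Vf)/(1-eta*Vf) = 15.63 GPa

15.63 GPa


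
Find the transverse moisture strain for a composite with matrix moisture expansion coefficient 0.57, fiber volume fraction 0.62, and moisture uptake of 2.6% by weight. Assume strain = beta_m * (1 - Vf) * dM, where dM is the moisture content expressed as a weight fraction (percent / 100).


dM = 2.6/100 = 0.026
strain = beta_m * (1-Vf) * dM = 0.57 * 0.38 * 0.026 = 0.0056316

0.0056316


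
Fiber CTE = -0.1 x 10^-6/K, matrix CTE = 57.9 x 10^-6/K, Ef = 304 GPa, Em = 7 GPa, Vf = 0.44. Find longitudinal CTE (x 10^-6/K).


E1 = Ef*Vf + Em*(1-Vf) = 137.68
alpha_1 = (alpha_f*Ef*Vf + alpha_m*Em*(1-Vf))/E1 = 1.55 x 10^-6/K

1.55 x 10^-6/K


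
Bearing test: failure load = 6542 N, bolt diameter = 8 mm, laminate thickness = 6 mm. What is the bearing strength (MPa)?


sigma_br = F/(d*h) = 6542/(8*6) = 136.3 MPa

136.3 MPa


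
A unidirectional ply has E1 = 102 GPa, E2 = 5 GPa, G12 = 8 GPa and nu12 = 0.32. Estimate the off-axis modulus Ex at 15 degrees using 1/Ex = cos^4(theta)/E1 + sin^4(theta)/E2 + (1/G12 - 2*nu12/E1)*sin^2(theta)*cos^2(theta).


cos^4(15) = 0.870513, sin^4(15) = 0.004487, sin^2(15)*cos^2(15) = 0.0625
1/G12 - 2*nu12/E1 = 1/8 - 2*0.32/102 = 0.118725 GPa^-1
1/Ex = 0.870513/102 + 0.004487/5 + 0.118725*0.0625 = 0.0168522 GPa^-1
Ex = 59.34 GPa

59.34 GPa


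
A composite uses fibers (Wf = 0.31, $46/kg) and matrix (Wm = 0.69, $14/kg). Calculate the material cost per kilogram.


Cost = cost_f*Wf + cost_m*Wm = 46*0.31 + 14*0.69 = $23.92/kg

$23.92/kg


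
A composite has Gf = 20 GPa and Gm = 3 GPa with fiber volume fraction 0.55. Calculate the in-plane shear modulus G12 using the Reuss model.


1/G12 = Vf/Gf + (1-Vf)/Gm = 0.55/20 + 0.45/3
G12 = 5.63 GPa

5.63 GPa


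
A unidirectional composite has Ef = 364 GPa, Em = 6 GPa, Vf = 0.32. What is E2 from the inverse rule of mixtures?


1/E2 = Vf/Ef + (1-Vf)/Em = 0.32/364 + 0.68/6
E2 = 8.76 GPa

8.76 GPa


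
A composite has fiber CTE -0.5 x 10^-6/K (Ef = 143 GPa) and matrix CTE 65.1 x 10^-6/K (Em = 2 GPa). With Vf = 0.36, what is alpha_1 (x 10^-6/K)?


E1 = Ef*Vf + Em*(1-Vf) = 52.76
alpha_1 = (alpha_f*Ef*Vf + alpha_m*Em*(1-Vf))/E1 = 1.09 x 10^-6/K

1.09 x 10^-6/K


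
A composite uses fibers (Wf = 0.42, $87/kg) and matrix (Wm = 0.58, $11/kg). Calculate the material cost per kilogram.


Cost = cost_f*Wf + cost_m*Wm = 87*0.42 + 11*0.58 = $42.92/kg

$42.92/kg


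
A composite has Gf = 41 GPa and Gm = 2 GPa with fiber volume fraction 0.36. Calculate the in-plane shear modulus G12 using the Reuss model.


1/G12 = Vf/Gf + (1-Vf)/Gm = 0.36/41 + 0.64/2
G12 = 3.04 GPa

3.04 GPa


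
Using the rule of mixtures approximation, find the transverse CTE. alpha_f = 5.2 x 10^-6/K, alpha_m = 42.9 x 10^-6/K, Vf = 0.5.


alpha_2 = alpha_f*Vf + alpha_m*(1-Vf) = 5.2*0.5 + 42.9*0.5 = 24.1 x 10^-6/K

24.1 x 10^-6/K


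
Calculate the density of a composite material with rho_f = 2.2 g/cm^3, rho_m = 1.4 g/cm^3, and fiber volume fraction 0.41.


rho_c = rho_f*Vf + rho_m*(1-Vf) = 2.2*0.41 + 1.4*0.59 = 1.728 g/cm^3

1.728 g/cm^3


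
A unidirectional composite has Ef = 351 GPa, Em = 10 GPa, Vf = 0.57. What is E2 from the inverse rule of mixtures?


1/E2 = Vf/Ef + (1-Vf)/Em = 0.57/351 + 0.43/10
E2 = 22.41 GPa

22.41 GPa


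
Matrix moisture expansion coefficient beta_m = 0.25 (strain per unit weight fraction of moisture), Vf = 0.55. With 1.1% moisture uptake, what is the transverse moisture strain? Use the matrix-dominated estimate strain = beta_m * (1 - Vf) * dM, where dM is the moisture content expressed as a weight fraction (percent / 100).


dM = 1.1/100 = 0.011
strain = beta_m * (1-Vf) * dM = 0.25 * 0.45 * 0.011 = 0.0012375

0.0012375


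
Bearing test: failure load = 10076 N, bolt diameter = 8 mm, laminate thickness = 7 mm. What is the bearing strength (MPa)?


sigma_br = F/(d*h) = 10076/(8*7) = 179.9 MPa

179.9 MPa


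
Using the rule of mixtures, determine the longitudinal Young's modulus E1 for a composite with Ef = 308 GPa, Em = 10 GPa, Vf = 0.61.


E1 = Ef*Vf + Em*(1-Vf) = 308*0.61 + 10*0.39 = 191.78 GPa

191.78 GPa


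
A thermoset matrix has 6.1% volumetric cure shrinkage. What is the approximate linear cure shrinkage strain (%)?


Linear shrinkage ≈ vol_shrink/3 = 6.1/3 = 2.033%

2.033%


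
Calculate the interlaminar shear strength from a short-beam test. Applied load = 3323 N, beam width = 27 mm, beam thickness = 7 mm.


ILSS = 3F/(4bh) = 3*3323/(4*27*7) = 13.19 MPa

13.19 MPa


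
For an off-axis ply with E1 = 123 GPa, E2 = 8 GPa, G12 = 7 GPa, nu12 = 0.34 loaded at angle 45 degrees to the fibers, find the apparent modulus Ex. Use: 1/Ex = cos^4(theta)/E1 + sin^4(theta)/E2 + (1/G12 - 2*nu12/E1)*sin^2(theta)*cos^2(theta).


cos^4(45) = 0.25, sin^4(45) = 0.25, sin^2(45)*cos^2(45) = 0.25
1/G12 - 2*nu12/E1 = 1/7 - 2*0.34/123 = 0.137329 GPa^-1
1/Ex = 0.25/123 + 0.25/8 + 0.137329*0.25 = 0.0676147 GPa^-1
Ex = 14.79 GPa

14.79 GPa


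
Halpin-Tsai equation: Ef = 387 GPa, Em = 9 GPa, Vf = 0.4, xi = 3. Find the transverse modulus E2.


eta = (Ef/Em - 1)/(Ef/Em + xi) = (43.0 - 1)/(43.0 + 3) = 0.913
E2 = Em*(1+xi*eta*Vf)/(1-eta*Vf) = 29.71 GPa

29.71 GPa


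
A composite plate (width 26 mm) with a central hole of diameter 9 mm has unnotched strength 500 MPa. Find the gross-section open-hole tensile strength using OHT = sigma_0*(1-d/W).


OHT = sigma_0*(1-d/W) = 500*(1-9/26) = 326.9 MPa

326.9 MPa


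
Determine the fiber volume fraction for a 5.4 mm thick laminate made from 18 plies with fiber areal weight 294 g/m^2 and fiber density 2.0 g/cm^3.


Vf = n * FAW / (rho_f * h * 1000) = 18 * 294 / (2.0 * 5.4 * 1000) = 0.49

0.49


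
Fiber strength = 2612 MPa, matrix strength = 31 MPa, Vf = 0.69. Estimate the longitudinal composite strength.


sigma_1 = sigma_f*Vf + sigma_m*(1-Vf) = 2612*0.69 + 31*0.31 = 1811.9 MPa

1811.9 MPa


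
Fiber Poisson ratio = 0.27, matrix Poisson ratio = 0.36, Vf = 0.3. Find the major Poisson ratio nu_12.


nu_12 = nu_f*Vf + nu_m*(1-Vf) = 0.27*0.3 + 0.36*0.7 = 0.333

0.333


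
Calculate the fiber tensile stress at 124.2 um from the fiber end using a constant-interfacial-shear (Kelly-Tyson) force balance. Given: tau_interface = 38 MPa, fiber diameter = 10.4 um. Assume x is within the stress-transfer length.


Force balance: sigma_f * (pi*d^2/4) = tau * (pi*d) * x  ->  sigma_f = 4 * tau * x / d
sigma_f = 4 * 38 * 124.2 / 10.4 = 1815.2 MPa

1815.2 MPa


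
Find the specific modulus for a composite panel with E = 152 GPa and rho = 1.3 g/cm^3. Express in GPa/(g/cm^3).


Specific stiffness = E/rho = 152/1.3 = 116.9 GPa/(g/cm^3)

116.9 GPa/(g/cm^3)


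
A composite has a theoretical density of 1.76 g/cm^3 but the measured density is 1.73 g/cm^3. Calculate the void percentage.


Void% = (rho_theo - rho_actual)/rho_theo * 100 = (1.76 - 1.73)/1.76 * 100 = 1.7%

1.7%


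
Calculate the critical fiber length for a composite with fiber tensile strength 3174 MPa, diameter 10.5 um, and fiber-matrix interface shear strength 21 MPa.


Lc = sigma_f * d / (2 * tau_i) = 3174 * 10.5 / (2 * 21) = 793.5 um

793.5 um


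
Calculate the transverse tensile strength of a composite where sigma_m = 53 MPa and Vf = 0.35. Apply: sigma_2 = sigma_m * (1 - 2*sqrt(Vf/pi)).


factor = 1 - 2*sqrt(0.35/pi) = 0.3324
sigma_2 = 53 * 0.3324 = 17.62 MPa

17.62 MPa


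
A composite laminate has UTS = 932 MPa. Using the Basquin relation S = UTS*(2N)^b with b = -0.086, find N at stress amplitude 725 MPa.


N = 0.5 * (S/UTS)^(1/b) = 0.5 * (725/932)^(1/-0.086) = 9.2751 cycles

9.2751 cycles


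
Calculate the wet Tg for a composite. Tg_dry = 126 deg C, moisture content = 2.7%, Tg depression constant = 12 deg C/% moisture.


Tg_wet = Tg_dry - k*moisture = 126 - 12*2.7 = 93.6 deg C

93.6 deg C


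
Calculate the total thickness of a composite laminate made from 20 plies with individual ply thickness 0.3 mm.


h = n * t_ply = 20 * 0.3 = 6.0 mm

6.0 mm


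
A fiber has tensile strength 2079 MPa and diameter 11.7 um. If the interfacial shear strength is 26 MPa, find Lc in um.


Lc = sigma_f * d / (2 * tau_i) = 2079 * 11.7 / (2 * 26) = 467.8 um

467.8 um


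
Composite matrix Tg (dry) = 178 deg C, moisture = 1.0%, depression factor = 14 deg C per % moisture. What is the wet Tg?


Tg_wet = Tg_dry - k*moisture = 178 - 14*1.0 = 164.0 deg C

164.0 deg C


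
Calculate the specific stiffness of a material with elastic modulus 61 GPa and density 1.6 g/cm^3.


Specific stiffness = E/rho = 61/1.6 = 38.1 GPa/(g/cm^3)

38.1 GPa/(g/cm^3)


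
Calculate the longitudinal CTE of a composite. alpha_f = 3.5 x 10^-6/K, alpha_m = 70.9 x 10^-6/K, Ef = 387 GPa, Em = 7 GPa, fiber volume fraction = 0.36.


E1 = Ef*Vf + Em*(1-Vf) = 143.8
alpha_1 = (alpha_f*Ef*Vf + alpha_m*Em*(1-Vf))/E1 = 5.6 x 10^-6/K

5.6 x 10^-6/K


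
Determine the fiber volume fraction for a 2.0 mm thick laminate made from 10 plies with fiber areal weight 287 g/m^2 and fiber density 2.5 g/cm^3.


Vf = n * FAW / (rho_f * h * 1000) = 10 * 287 / (2.5 * 2.0 * 1000) = 0.574

0.574


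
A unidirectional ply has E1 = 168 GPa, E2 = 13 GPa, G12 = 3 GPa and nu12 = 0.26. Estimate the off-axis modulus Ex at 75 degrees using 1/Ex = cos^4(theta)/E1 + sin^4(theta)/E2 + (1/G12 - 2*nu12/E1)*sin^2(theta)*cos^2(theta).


cos^4(75) = 0.004487, sin^4(75) = 0.870513, sin^2(75)*cos^2(75) = 0.0625
1/G12 - 2*nu12/E1 = 1/3 - 2*0.26/168 = 0.330238 GPa^-1
1/Ex = 0.004487/168 + 0.870513/13 + 0.330238*0.0625 = 0.0876291 GPa^-1
Ex = 11.41 GPa

11.41 GPa


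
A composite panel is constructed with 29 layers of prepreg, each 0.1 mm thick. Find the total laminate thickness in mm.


h = n * t_ply = 29 * 0.1 = 2.9 mm

2.9 mm


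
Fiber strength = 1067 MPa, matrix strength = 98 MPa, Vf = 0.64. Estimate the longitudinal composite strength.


sigma_1 = sigma_f*Vf + sigma_m*(1-Vf) = 1067*0.64 + 98*0.36 = 718.2 MPa

718.2 MPa


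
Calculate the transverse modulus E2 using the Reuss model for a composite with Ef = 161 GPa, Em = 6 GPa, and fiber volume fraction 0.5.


1/E2 = Vf/Ef + (1-Vf)/Em = 0.5/161 + 0.5/6
E2 = 11.57 GPa

11.57 GPa


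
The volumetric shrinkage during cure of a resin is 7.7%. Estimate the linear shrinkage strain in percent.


Linear shrinkage ≈ vol_shrink/3 = 7.7/3 = 2.567%

2.567%


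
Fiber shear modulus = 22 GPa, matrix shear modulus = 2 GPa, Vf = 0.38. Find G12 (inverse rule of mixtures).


1/G12 = Vf/Gf + (1-Vf)/Gm = 0.38/22 + 0.62/2
G12 = 3.06 GPa

3.06 GPa


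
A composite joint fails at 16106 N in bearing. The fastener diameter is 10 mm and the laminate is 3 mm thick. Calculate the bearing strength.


sigma_br = F/(d*h) = 16106/(10*3) = 536.9 MPa

536.9 MPa


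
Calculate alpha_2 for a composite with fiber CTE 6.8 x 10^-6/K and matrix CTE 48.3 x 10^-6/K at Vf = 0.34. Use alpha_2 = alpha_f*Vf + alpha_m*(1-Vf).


alpha_2 = alpha_f*Vf + alpha_m*(1-Vf) = 6.8*0.34 + 48.3*0.66 = 34.2 x 10^-6/K

34.2 x 10^-6/K


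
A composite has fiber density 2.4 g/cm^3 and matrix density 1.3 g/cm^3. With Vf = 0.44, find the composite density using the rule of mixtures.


rho_c = rho_f*Vf + rho_m*(1-Vf) = 2.4*0.44 + 1.3*0.56 = 1.784 g/cm^3

1.784 g/cm^3


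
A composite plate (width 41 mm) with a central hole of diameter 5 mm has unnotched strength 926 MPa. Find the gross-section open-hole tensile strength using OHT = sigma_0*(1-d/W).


OHT = sigma_0*(1-d/W) = 926*(1-5/41) = 813.1 MPa

813.1 MPa


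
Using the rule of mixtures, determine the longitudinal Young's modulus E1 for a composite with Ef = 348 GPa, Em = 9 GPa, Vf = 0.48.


E1 = Ef*Vf + Em*(1-Vf) = 348*0.48 + 9*0.52 = 171.72 GPa

171.72 GPa


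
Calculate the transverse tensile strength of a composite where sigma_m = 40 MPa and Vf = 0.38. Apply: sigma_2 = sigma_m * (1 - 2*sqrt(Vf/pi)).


factor = 1 - 2*sqrt(0.38/pi) = 0.3044
sigma_2 = 40 * 0.3044 = 12.18 MPa

12.18 MPa


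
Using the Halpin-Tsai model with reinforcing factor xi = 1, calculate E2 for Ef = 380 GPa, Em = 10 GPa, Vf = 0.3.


eta = (Ef/Em - 1)/(Ef/Em + xi) = (38.0 - 1)/(38.0 + 1) = 0.9487
E2 = Em*(1+xi*eta*Vf)/(1-eta*Vf) = 17.96 GPa

17.96 GPa


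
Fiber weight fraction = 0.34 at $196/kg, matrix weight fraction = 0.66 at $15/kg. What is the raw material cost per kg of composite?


Cost = cost_f*Wf + cost_m*Wm = 196*0.34 + 15*0.66 = $76.54/kg

$76.54/kg


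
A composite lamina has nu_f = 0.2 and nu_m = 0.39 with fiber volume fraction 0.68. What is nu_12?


nu_12 = nu_f*Vf + nu_m*(1-Vf) = 0.2*0.68 + 0.39*0.32 = 0.2608

0.2608


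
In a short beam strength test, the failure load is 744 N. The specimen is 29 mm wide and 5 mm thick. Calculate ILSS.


ILSS = 3F/(4bh) = 3*744/(4*29*5) = 3.85 MPa

3.85 MPa


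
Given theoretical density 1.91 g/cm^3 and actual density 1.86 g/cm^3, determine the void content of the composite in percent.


Void% = (rho_theo - rho_actual)/rho_theo * 100 = (1.91 - 1.86)/1.91 * 100 = 2.62%

2.62%


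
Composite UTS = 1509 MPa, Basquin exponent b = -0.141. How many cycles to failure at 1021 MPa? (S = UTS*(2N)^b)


N = 0.5 * (S/UTS)^(1/b) = 0.5 * (1021/1509)^(1/-0.141) = 7.9847 cycles

7.9847 cycles


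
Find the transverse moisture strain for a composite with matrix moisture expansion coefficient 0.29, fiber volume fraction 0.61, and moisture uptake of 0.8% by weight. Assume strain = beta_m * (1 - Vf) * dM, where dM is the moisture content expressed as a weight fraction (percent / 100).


dM = 0.8/100 = 0.008
strain = beta_m * (1-Vf) * dM = 0.29 * 0.39 * 0.008 = 0.0009048

0.0009048


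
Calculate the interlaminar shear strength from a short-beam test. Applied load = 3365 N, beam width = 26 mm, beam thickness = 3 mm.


ILSS = 3F/(4bh) = 3*3365/(4*26*3) = 32.36 MPa

32.36 MPa


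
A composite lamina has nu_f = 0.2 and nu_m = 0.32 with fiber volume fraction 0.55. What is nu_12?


nu_12 = nu_f*Vf + nu_m*(1-Vf) = 0.2*0.55 + 0.32*0.45 = 0.254

0.254


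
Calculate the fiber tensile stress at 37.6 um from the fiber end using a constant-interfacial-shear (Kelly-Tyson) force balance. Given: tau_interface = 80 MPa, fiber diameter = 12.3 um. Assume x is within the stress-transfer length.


Force balance: sigma_f * (pi*d^2/4) = tau * (pi*d) * x  ->  sigma_f = 4 * tau * x / d
sigma_f = 4 * 80 * 37.6 / 12.3 = 978.2 MPa

978.2 MPa


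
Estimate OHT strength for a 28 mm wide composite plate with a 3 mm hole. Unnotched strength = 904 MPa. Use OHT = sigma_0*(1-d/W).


OHT = sigma_0*(1-d/W) = 904*(1-3/28) = 807.1 MPa

807.1 MPa


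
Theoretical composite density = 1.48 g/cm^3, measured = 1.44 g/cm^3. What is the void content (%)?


Void% = (rho_theo - rho_actual)/rho_theo * 100 = (1.48 - 1.44)/1.48 * 100 = 2.7%

2.7%


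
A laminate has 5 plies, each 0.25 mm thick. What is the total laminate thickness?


h = n * t_ply = 5 * 0.25 = 1.25 mm

1.25 mm


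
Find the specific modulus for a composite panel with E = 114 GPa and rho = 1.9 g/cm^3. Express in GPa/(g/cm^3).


Specific stiffness = E/rho = 114/1.9 = 60.0 GPa/(g/cm^3)

60.0 GPa/(g/cm^3)


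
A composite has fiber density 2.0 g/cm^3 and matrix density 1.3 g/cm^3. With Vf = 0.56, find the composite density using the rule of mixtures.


rho_c = rho_f*Vf + rho_m*(1-Vf) = 2.0*0.56 + 1.3*0.44 = 1.692 g/cm^3

1.692 g/cm^3


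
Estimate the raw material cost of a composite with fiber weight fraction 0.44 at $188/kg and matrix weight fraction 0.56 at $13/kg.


Cost = cost_f*Wf + cost_m*Wm = 188*0.44 + 13*0.56 = $90.0/kg

$90.0/kg


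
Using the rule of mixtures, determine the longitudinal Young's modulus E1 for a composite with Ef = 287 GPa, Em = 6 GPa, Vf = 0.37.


E1 = Ef*Vf + Em*(1-Vf) = 287*0.37 + 6*0.63 = 109.97 GPa

109.97 GPa


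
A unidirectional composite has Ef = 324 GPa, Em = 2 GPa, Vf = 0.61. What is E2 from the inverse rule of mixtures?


1/E2 = Vf/Ef + (1-Vf)/Em = 0.61/324 + 0.39/2
E2 = 5.08 GPa

5.08 GPa
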